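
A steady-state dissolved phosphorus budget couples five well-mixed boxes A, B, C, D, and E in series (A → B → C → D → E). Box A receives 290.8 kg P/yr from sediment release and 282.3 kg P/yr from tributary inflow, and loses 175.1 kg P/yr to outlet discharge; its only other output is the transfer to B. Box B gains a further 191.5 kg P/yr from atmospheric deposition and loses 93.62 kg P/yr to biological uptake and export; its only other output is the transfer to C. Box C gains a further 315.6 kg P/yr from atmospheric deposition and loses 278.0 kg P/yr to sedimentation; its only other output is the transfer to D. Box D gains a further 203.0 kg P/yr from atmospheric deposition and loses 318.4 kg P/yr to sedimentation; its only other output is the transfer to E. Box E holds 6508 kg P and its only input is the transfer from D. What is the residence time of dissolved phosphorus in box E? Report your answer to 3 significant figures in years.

15.6 yr

Box A: F(A→B) = (290.8 + 282.3) − 175.1 = 398.00 kg P/yr.
Box B: F(B→C) = (398.00 + 191.5) − 93.62 = 495.88 kg P/yr.
Box C: F(C→D) = (495.88 + 315.6) − 278.0 = 533.48 kg P/yr.
Box D: F(D→E) = (533.48 + 203.0) − 318.4 = 418.08 kg P/yr.
Box E throughput = its input = 418.08 kg P/yr; τ = 6508 / 418.08 = 15.57 yr.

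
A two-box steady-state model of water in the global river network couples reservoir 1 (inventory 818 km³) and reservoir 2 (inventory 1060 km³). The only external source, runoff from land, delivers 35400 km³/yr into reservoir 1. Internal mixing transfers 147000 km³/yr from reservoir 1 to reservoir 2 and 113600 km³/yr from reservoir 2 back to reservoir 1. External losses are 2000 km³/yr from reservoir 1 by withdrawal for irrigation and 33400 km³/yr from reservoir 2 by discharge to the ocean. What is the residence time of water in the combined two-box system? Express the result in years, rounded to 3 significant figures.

0.0531 yr

For the system as a whole, the A↔B exchange is internal and contributes nothing to the throughput; only the external sinks remove mass.
M_total = 818 + 1060 = 1878.0 km³.
ΣF_external_out = 2000 + 33400 = 35400 km³/yr.
τ = M_total / ΣF_ext = 1878.0 / 35400 = 0.05305 yr.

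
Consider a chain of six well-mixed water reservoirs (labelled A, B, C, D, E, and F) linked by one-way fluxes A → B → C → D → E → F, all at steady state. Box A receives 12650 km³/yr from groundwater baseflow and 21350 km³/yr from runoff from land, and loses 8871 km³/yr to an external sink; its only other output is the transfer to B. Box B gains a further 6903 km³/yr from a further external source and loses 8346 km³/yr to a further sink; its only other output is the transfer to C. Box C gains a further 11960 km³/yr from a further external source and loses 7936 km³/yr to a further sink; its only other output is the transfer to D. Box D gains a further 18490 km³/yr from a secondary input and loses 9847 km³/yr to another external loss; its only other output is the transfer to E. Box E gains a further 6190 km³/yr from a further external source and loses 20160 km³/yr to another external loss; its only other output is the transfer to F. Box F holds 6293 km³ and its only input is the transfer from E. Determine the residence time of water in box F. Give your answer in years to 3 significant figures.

Box A: F(A→B) = (12650 + 21350) − 8871 = 25129 km³/yr.
Box B: F(B→C) = (25129 + 6903) − 8346 = 23686 km³/yr.
Box C: F(C→D) = (23686 + 11960) − 7936 = 27710 km³/yr.
Box D: F(D→E) = (27710 + 18490) − 9847 = 36353 km³/yr.
Box E: F(E→F) = (36353 + 6190) − 20160 = 22383 km³/yr.
Box F throughput = its input = 22383 km³/yr; τ = 6293 / 22383 = 0.2812 yr.

0.281 yr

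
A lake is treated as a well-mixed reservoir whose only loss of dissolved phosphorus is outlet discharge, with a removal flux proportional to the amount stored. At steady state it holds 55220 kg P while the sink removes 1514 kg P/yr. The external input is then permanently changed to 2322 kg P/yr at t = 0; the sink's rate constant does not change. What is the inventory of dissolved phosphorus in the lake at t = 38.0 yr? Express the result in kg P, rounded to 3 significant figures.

74300 kg P

Residence time τ = M₀/F₀ = 36.47 yr. The eventual steady state is M_∞ = M₀·(F₁/F₀) = 55220 × 2322/1514 = 84690 kg P.
The anomaly ΔM(t) = M(t) − M_∞ decays as ΔM₀·e^(−t/τ) with ΔM₀ = 55220 − 84690 = −29470 kg P.
At t = 38.0 yr, e^(−t/τ) = e^(−1.042) = 0.3528, so ΔM = −10400 kg P and M = 84690 − 10400 = 74293 kg P.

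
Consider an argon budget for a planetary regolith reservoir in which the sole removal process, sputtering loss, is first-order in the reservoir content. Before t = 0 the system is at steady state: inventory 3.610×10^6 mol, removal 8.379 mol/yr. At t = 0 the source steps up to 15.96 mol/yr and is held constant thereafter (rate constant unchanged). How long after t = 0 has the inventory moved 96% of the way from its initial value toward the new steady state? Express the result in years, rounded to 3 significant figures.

τ = M₀/F₀ = 3.610×10^6/8.379 = 430800 yr.
The remaining gap fraction is e^(−t/τ); 96% covered ⇒ e^(−t/τ) = 0.0400.
t = −τ ln(0.0400) = 430800 × 3.219 = 1.387×10^6 yr.

1.39×10^6 yr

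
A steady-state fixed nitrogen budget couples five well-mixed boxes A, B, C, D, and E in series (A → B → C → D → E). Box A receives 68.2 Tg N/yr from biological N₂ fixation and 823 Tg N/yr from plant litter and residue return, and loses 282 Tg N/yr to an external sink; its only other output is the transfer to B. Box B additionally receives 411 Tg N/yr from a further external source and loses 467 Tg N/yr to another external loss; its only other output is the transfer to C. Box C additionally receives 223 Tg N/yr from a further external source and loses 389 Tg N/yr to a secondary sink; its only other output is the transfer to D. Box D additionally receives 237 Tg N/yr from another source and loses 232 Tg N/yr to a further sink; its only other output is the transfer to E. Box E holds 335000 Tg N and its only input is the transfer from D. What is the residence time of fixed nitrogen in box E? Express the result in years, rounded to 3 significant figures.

854 yr

Box A: F(A→B) = (68.2 + 823) − 282 = 609.20 Tg N/yr.
Box B: F(B→C) = (609.20 + 411) − 467 = 553.20 Tg N/yr.
Box C: F(C→D) = (553.20 + 223) − 389 = 387.20 Tg N/yr.
Box D: F(D→E) = (387.20 + 237) − 232 = 392.20 Tg N/yr.
Box E throughput = its input = 392.20 Tg N/yr; τ = 335000 / 392.20 = 854.2 yr.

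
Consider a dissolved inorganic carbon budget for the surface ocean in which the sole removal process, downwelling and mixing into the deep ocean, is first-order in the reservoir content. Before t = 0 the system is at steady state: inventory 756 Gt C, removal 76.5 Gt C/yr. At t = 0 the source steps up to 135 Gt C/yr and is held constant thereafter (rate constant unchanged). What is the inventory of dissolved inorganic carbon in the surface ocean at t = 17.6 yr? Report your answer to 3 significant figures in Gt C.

The sink rate constant is k = F₀/M₀ = 76.5/756 = 0.1012 yr⁻¹.
Solving dM/dt = F₁ − kM with M(0) = M₀ gives M(t) = F₁/k + (M₀ − F₁/k)·e^(−kt).
F₁/k = 135/0.1012 = 1334.1 Gt C; kt = 0.1012 × 17.6 = 1.781, e^(−kt) = 0.1685.
M(17.6) = 1334.1 + (756 − 1334.1) × 0.1685 = 1334.1 − 97.40 = 1236.7 Gt C.

1240 Gt C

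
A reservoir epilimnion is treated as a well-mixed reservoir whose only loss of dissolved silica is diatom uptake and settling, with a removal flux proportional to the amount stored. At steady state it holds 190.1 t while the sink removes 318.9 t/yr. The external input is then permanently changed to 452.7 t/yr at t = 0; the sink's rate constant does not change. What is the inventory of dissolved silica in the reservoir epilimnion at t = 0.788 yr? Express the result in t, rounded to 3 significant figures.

249 t

Residence time τ = M₀/F₀ = 0.5961 yr. The eventual steady state is M_∞ = M₀·(F₁/F₀) = 190.1 × 452.7/318.9 = 269.86 t.
The anomaly ΔM(t) = M(t) − M_∞ decays as ΔM₀·e^(−t/τ) with ΔM₀ = 190.1 − 269.86 = −79.76 t.
At t = 0.788 yr, e^(−t/τ) = e^(−1.322) = 0.2666, so ΔM = −21.27 t and M = 269.86 − 21.27 = 248.59 t.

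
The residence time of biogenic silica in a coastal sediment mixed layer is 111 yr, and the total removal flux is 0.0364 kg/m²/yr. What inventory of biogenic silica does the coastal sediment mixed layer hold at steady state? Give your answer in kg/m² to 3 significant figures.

4.04 kg/m²

τ = M/F ⇒ M = τ × F = 111 × 0.0364 = 4.040 kg/m².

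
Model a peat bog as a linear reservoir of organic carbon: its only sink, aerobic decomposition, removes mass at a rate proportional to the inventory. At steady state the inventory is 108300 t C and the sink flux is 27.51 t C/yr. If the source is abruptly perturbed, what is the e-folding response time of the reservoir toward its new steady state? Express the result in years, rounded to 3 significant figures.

For a linear reservoir the response time equals the residence time τ = M/F.
τ = 108300 / 27.51 = 3937 yr.

3940 yr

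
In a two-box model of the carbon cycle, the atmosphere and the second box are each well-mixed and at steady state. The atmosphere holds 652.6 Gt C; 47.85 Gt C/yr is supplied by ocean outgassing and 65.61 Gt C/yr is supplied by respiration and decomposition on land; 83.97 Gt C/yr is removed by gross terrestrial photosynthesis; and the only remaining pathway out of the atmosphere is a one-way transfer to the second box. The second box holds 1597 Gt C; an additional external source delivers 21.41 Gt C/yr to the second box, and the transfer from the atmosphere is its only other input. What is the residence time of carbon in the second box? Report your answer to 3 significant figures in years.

Balance the atmosphere: ΣF_in = 47.85 + 65.61 = 113.46 Gt C/yr.
Transfer to the second box = ΣF_in − (83.97) = 29.490 Gt C/yr.
Total input to the second box = 29.490 + 21.41 = 50.900 Gt C/yr; at steady state this equals its total output.
τ = M / F = 1597 / 50.900 = 31.38 yr.

31.4 yr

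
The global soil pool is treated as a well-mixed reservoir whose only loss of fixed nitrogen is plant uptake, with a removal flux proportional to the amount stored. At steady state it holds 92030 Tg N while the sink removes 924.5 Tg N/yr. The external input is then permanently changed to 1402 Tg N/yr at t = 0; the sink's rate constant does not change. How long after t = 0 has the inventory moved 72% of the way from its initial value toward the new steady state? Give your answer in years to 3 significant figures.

τ = M₀/F₀ = 92030/924.5 = 99.55 yr.
The remaining gap fraction is e^(−t/τ); 72% covered ⇒ e^(−t/τ) = 0.280.
t = −τ ln(0.280) = 99.55 × 1.273 = 126.7 yr.

127 yr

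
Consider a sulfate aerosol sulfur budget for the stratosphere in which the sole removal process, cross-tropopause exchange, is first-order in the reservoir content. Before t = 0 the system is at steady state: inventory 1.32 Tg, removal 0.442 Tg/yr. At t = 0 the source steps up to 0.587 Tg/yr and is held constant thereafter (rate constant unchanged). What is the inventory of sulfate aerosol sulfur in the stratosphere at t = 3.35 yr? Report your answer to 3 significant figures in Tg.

The sink rate constant is k = F₀/M₀ = 0.442/1.32 = 0.3348 yr⁻¹.
Solving dM/dt = F₁ − kM with M(0) = M₀ gives M(t) = F₁/k + (M₀ − F₁/k)·e^(−kt).
F₁/k = 0.587/0.3348 = 1.7530 Tg; kt = 0.3348 × 3.35 = 1.122, e^(−kt) = 0.3257.
M(3.35) = 1.7530 + (1.32 − 1.7530) × 0.3257 = 1.7530 − 0.1410 = 1.6120 Tg.

1.61 Tg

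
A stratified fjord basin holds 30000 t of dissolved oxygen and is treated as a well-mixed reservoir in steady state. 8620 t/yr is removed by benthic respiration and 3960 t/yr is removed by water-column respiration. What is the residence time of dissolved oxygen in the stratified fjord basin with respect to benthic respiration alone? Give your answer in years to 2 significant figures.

Residence time with respect to a single sink: τ = M / F_sink.
τ = 30000 / 8620 = 3.480 yr.

3.5 yr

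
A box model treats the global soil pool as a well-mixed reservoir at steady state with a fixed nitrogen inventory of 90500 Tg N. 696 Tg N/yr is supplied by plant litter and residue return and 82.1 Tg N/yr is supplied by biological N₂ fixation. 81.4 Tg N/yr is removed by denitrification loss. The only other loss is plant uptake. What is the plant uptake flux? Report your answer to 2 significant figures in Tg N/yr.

700 Tg N/yr

At steady state ΣF_in = ΣF_out.
ΣF_in = 696 + 82.1 = 778.10 Tg N/yr.
Plant uptake flux = ΣF_in − (81.4) = 778.10 − 81.40 = 696.7 Tg N/yr.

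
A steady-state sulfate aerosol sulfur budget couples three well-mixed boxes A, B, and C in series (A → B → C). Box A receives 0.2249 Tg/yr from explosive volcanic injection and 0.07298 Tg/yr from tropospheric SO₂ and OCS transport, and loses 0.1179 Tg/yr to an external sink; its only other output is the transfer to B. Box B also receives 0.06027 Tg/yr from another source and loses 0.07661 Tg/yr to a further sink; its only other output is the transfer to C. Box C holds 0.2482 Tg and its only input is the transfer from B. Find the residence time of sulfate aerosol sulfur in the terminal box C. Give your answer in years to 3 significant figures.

1.52 yr

Box A: F(A→B) = (0.2249 + 0.07298) − 0.1179 = 0.17998 Tg/yr.
Box B: F(B→C) = (0.17998 + 0.06027) − 0.07661 = 0.16364 Tg/yr.
Box C throughput = its input = 0.16364 Tg/yr; τ = 0.2482 / 0.16364 = 1.517 yr.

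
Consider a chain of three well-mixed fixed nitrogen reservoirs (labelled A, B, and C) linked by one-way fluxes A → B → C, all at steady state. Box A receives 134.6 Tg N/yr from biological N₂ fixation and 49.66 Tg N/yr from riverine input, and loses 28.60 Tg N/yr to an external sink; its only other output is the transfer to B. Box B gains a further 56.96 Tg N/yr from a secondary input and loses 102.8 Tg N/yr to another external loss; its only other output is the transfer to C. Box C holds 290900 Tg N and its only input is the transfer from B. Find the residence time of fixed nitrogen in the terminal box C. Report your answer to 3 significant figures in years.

Box A: F(A→B) = (134.6 + 49.66) − 28.60 = 155.66 Tg N/yr.
Box B: F(B→C) = (155.66 + 56.96) − 102.8 = 109.82 Tg N/yr.
Box C throughput = its input = 109.82 Tg N/yr; τ = 290900 / 109.82 = 2649 yr.

2650 yr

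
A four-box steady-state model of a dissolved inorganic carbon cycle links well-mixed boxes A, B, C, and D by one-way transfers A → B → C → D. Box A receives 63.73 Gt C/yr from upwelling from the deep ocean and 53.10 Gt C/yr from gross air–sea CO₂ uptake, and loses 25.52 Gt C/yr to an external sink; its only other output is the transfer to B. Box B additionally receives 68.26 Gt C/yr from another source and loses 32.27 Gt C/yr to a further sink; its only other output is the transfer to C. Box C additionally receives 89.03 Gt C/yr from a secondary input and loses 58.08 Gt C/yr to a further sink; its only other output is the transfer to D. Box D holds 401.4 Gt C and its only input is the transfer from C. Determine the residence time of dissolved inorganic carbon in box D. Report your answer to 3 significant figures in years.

Box A: F(A→B) = (63.73 + 53.10) − 25.52 = 91.310 Gt C/yr.
Box B: F(B→C) = (91.310 + 68.26) − 32.27 = 127.30 Gt C/yr.
Box C: F(C→D) = (127.30 + 89.03) − 58.08 = 158.25 Gt C/yr.
Box D throughput = its input = 158.25 Gt C/yr; τ = 401.4 / 158.25 = 2.536 yr.

2.54 yr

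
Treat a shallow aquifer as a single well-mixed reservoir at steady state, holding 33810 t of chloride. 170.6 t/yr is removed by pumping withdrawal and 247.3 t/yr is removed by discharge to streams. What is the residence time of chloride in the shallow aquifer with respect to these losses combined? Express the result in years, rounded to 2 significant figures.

Total removal = 170.6 + 247.3 = 417.90 t/yr.
τ = M / ΣF_out = 33810 / 417.90 = 80.90 yr.

81 yr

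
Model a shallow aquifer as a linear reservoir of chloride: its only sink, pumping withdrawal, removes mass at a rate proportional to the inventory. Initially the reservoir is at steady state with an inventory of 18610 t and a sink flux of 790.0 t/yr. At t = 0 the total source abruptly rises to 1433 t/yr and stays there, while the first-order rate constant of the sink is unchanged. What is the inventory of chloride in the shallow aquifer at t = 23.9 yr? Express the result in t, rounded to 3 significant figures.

28300 t

τ = M₀/F₀ = 18610/790.0 = 23.56 yr; rate constant k = 1/τ.
New steady state M_∞ = F₁/k = F₁·τ = 1433 × 23.56 = 33757 t.
M(t) = M_∞ + (M₀ − M_∞)·e^(−t/τ); t/τ = 23.9/23.56 = 1.015, so e^(−t/τ) = 0.3626.
M(t) = 33757 − 15150 × 0.3626 = 28265 t.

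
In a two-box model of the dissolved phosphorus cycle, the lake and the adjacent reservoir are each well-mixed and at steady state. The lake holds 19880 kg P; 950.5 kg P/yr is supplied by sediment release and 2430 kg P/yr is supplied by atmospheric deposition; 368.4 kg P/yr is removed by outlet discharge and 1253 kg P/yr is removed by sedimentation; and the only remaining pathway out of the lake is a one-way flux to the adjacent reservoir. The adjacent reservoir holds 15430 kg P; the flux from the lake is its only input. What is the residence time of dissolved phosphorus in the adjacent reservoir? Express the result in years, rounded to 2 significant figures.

8.8 yr

Balance the lake: ΣF_in = 950.5 + 2430 = 3380.5 kg P/yr.
Flux to the adjacent reservoir = ΣF_in − (368.4 + 1253) = 1759.1 kg P/yr.
At steady state the output of the adjacent reservoir equals its input, 1759.1 kg P/yr.
τ = M / F = 15430 / 1759.1 = 8.772 yr.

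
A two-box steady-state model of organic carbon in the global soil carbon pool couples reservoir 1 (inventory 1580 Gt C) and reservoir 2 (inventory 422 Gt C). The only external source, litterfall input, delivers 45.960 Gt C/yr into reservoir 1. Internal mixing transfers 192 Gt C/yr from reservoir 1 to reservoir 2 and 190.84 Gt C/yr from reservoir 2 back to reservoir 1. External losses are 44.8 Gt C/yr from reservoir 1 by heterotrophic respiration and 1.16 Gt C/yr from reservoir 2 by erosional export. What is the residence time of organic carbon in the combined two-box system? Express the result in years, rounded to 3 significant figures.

43.6 yr

Residence time in the combined system uses the total inventory and the total *external* removal — internal exchanges between the two boxes cancel.
M_total = 1580 + 422 = 2002.0 Gt C.
ΣF_external_out = 44.8 + 1.16 = 45.960 Gt C/yr.
τ = M_total / ΣF_ext = 2002.0 / 45.960 = 43.56 yr.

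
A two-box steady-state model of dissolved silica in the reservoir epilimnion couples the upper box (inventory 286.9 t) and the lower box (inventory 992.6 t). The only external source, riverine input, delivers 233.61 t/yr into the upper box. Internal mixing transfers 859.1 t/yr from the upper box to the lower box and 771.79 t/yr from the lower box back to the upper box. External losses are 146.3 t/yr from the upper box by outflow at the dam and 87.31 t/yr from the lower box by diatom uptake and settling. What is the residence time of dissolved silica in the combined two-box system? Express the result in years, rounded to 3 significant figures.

Treat the two boxes together as one reservoir: the mixing fluxes between them are internal recycling, so τ = ΣM / Σ(external losses).
M_total = 286.9 + 992.6 = 1279.5 t.
ΣF_external_out = 146.3 + 87.31 = 233.61 t/yr.
τ = M_total / ΣF_ext = 1279.5 / 233.61 = 5.477 yr.

5.48 yr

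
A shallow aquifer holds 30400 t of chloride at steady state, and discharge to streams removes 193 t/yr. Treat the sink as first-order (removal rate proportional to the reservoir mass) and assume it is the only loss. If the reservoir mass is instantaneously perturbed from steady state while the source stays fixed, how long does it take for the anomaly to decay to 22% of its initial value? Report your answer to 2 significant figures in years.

240 yr

For a linear reservoir the anomaly decays as exp(−t/τ) with τ = M/F = 30400/193 = 157.5 yr.
exp(−t/τ) = 0.22 ⇒ t = −τ ln(0.22) = 157.5 × 1.514 = 238.5 yr.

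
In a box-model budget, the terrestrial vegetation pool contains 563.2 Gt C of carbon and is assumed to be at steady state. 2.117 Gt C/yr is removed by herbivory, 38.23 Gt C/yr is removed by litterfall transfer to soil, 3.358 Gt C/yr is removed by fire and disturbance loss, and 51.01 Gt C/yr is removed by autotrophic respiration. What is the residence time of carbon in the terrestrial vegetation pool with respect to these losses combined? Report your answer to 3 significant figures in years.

Total removal = 2.117 + 38.23 + 3.358 + 51.01 = 94.715 Gt C/yr.
τ = M / ΣF_out = 563.2 / 94.715 = 5.946 yr.

5.95 yr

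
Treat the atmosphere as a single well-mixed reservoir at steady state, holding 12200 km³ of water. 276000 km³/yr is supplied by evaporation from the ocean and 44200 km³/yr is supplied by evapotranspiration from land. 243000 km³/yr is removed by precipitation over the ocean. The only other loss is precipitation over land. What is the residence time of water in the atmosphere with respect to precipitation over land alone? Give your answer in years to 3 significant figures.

0.158 yr

At steady state ΣF_in = ΣF_out.
ΣF_in = 276000 + 44200 = 320200 km³/yr.
Precipitation over land flux = ΣF_in − (243000) = 320200 − 243000 = 77200 km³/yr.
τ = M / F = 12200 / 77200 = 0.1580 yr.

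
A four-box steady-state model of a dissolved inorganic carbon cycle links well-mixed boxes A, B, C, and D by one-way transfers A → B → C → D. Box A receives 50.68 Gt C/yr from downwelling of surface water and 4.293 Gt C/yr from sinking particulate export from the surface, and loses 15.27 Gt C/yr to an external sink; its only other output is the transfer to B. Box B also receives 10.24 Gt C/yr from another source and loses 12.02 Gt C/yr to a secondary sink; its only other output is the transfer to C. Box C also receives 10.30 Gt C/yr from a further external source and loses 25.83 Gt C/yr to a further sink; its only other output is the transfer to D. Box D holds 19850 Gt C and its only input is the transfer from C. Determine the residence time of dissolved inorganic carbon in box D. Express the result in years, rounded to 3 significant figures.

Box A: F(A→B) = (50.68 + 4.293) − 15.27 = 39.703 Gt C/yr.
Box B: F(B→C) = (39.703 + 10.24) − 12.02 = 37.923 Gt C/yr.
Box C: F(C→D) = (37.923 + 10.30) − 25.83 = 22.393 Gt C/yr.
Box D throughput = its input = 22.393 Gt C/yr; τ = 19850 / 22.393 = 886.4 yr.

886 yr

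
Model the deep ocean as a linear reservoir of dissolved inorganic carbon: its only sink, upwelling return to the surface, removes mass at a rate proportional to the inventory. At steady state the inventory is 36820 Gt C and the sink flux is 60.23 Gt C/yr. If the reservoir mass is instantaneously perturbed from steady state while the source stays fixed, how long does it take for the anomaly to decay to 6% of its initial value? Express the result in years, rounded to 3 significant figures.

For a linear reservoir the anomaly decays as exp(−t/τ) with τ = M/F = 36820/60.23 = 611.3 yr.
exp(−t/τ) = 0.06 ⇒ t = −τ ln(0.06) = 611.3 × 2.813 = 1720 yr.

1720 yr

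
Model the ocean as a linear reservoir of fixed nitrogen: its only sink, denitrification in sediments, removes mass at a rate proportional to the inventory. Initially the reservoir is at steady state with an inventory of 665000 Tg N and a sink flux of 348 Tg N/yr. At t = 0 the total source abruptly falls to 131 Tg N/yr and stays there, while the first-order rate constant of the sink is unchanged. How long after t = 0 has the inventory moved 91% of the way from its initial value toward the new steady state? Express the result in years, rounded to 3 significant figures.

τ = M₀/F₀ = 665000/348 = 1911 yr.
The remaining gap fraction is e^(−t/τ); 91% covered ⇒ e^(−t/τ) = 0.0900.
t = −τ ln(0.0900) = 1911 × 2.408 = 4601 yr.

4600 yr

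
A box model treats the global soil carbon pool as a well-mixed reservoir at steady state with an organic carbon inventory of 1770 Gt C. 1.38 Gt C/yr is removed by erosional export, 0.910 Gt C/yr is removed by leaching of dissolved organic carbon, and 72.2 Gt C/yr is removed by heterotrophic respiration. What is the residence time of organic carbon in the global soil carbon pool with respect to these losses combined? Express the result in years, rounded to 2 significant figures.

24 yr

Total removal = 1.380 + 0.9100 + 72.20 = 74.490 Gt C/yr.
τ = M / ΣF_out = 1770 / 74.490 = 23.76 yr.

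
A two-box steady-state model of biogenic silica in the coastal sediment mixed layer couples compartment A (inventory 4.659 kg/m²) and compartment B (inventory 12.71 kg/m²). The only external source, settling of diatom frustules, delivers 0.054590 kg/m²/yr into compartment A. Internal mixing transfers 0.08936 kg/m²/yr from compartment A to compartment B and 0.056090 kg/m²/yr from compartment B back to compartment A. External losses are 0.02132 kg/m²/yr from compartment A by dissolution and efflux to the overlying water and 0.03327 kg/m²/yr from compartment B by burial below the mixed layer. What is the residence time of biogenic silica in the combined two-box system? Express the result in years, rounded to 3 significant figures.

Residence time in the combined system uses the total inventory and the total *external* removal — internal exchanges between the two boxes cancel.
M_total = 4.659 + 12.71 = 17.369 kg/m².
ΣF_external_out = 0.02132 + 0.03327 = 0.054590 kg/m²/yr.
τ = M_total / ΣF_ext = 17.369 / 0.054590 = 318.2 yr.

318 yr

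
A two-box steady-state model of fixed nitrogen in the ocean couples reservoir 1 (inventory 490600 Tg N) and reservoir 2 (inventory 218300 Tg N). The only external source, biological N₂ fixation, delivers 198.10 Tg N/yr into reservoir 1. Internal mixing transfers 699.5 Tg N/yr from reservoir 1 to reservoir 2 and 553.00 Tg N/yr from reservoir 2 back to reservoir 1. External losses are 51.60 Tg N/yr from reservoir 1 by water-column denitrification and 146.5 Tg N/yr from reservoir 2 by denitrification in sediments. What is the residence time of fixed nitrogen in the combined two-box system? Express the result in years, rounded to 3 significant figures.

3580 yr

Treat the two boxes together as one reservoir: the mixing fluxes between them are internal recycling, so τ = ΣM / Σ(external losses).
M_total = 490600 + 218300 = 708900 Tg N.
ΣF_external_out = 51.60 + 146.5 = 198.10 Tg N/yr.
τ = M_total / ΣF_ext = 708900 / 198.10 = 3578 yr.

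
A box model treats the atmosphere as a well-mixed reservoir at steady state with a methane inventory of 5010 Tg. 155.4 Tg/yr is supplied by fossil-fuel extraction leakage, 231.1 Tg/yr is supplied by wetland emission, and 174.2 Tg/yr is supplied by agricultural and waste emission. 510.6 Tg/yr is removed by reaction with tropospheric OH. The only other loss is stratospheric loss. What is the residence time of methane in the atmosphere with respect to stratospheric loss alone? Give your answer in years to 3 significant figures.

At steady state ΣF_in = ΣF_out.
ΣF_in = 155.4 + 231.1 + 174.2 = 560.70 Tg/yr.
Stratospheric loss flux = ΣF_in − (510.6) = 560.70 − 510.6 = 50.10 Tg/yr.
τ = M / F = 5010 / 50.10 = 100.0 yr.

100 yr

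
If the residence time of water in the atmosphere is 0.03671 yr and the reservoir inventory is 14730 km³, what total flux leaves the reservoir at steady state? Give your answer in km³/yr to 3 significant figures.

401000 km³/yr

F = M / τ = 14730 / 0.03671 = 401300 km³/yr.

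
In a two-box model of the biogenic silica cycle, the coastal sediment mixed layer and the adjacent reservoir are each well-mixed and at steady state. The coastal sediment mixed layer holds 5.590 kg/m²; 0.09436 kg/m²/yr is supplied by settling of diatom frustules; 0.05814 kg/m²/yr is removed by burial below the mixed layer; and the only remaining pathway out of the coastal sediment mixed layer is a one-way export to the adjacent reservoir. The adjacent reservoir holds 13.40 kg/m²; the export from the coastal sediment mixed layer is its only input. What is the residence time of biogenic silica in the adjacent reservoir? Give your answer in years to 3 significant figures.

Balance the coastal sediment mixed layer: ΣF_in = 0.094360 kg/m²/yr.
Export to the adjacent reservoir = ΣF_in − (0.05814) = 0.036220 kg/m²/yr.
At steady state the output of the adjacent reservoir equals its input, 0.036220 kg/m²/yr.
τ = M / F = 13.40 / 0.036220 = 370.0 yr.

370 yr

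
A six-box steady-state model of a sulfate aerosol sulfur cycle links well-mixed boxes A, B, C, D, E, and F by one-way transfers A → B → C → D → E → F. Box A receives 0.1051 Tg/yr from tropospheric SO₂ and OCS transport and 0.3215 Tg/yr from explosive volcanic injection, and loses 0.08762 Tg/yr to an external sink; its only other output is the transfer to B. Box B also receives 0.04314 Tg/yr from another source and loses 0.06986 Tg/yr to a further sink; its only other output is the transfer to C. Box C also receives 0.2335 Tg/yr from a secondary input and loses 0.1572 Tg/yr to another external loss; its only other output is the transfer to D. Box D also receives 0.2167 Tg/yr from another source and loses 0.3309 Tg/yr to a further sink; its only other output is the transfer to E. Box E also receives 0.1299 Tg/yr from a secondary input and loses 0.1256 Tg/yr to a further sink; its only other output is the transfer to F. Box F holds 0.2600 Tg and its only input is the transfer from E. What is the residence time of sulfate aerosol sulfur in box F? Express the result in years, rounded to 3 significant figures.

0.933 yr

Box A: F(A→B) = (0.1051 + 0.3215) − 0.08762 = 0.33898 Tg/yr.
Box B: F(B→C) = (0.33898 + 0.04314) − 0.06986 = 0.31226 Tg/yr.
Box C: F(C→D) = (0.31226 + 0.2335) − 0.1572 = 0.38856 Tg/yr.
Box D: F(D→E) = (0.38856 + 0.2167) − 0.3309 = 0.27436 Tg/yr.
Box E: F(E→F) = (0.27436 + 0.1299) − 0.1256 = 0.27866 Tg/yr.
Box F throughput = its input = 0.27866 Tg/yr; τ = 0.2600 / 0.27866 = 0.9330 yr.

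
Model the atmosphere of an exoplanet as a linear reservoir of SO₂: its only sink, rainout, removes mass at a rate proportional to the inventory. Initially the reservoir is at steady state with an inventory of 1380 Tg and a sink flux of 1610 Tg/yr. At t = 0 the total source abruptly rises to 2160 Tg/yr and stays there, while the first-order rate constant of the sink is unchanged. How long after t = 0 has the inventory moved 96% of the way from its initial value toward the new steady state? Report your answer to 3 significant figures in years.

τ = M₀/F₀ = 1380/1610 = 0.8571 yr.
The remaining gap fraction is e^(−t/τ); 96% covered ⇒ e^(−t/τ) = 0.0400.
t = −τ ln(0.0400) = 0.8571 × 3.219 = 2.759 yr.

2.76 yr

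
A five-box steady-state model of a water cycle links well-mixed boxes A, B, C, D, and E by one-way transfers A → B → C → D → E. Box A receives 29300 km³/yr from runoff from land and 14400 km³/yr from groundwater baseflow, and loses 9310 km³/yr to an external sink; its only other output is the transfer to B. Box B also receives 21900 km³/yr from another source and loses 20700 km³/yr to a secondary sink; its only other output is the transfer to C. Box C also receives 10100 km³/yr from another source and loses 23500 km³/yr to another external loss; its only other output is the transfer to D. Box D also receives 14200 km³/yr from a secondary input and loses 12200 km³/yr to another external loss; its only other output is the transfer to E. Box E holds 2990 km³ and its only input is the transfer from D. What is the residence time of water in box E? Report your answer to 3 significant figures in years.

0.124 yr

Box A: F(A→B) = (29300 + 14400) − 9310 = 34390 km³/yr.
Box B: F(B→C) = (34390 + 21900) − 20700 = 35590 km³/yr.
Box C: F(C→D) = (35590 + 10100) − 23500 = 22190 km³/yr.
Box D: F(D→E) = (22190 + 14200) − 12200 = 24190 km³/yr.
Box E throughput = its input = 24190 km³/yr; τ = 2990 / 24190 = 0.1236 yr.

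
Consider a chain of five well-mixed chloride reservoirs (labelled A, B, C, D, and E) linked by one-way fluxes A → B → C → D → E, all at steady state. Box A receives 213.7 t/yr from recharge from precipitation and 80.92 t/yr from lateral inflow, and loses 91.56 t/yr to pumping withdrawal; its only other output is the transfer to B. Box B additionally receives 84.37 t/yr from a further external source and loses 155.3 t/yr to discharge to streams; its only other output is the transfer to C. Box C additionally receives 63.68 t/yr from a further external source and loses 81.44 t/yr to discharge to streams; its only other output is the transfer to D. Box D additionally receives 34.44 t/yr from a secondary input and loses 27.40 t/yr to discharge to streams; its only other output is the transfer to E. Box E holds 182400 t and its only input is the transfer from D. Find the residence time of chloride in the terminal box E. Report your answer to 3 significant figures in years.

1500 yr

Box A: F(A→B) = (213.7 + 80.92) − 91.56 = 203.06 t/yr.
Box B: F(B→C) = (203.06 + 84.37) − 155.3 = 132.13 t/yr.
Box C: F(C→D) = (132.13 + 63.68) − 81.44 = 114.37 t/yr.
Box D: F(D→E) = (114.37 + 34.44) − 27.40 = 121.41 t/yr.
Box E throughput = its input = 121.41 t/yr; τ = 182400 / 121.41 = 1502 yr.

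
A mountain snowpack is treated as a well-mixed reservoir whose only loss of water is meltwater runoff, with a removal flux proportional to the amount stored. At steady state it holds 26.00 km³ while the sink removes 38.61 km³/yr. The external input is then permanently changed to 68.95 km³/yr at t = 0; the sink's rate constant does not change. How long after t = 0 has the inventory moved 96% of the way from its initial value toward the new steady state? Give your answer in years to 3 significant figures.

2.17 yr

τ = M₀/F₀ = 26.00/38.61 = 0.6734 yr.
The remaining gap fraction is e^(−t/τ); 96% covered ⇒ e^(−t/τ) = 0.0400.
t = −τ ln(0.0400) = 0.6734 × 3.219 = 2.168 yr.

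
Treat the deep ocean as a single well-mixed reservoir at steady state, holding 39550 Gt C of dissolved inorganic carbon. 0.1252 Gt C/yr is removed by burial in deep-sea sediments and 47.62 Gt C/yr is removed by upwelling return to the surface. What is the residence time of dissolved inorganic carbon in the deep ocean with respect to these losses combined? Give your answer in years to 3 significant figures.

Total removal = 0.1252 + 47.62 = 47.745 Gt C/yr.
τ = M / ΣF_out = 39550 / 47.745 = 828.4 yr.

828 yr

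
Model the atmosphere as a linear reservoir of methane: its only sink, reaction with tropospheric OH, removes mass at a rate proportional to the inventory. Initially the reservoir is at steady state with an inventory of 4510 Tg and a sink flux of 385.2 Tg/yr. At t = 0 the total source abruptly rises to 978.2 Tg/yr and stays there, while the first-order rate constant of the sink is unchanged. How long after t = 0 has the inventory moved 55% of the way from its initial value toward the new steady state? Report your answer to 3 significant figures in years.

τ = M₀/F₀ = 4510/385.2 = 11.71 yr.
The remaining gap fraction is e^(−t/τ); 55% covered ⇒ e^(−t/τ) = 0.450.
t = −τ ln(0.450) = 11.71 × 0.7985 = 9.349 yr.

9.35 yr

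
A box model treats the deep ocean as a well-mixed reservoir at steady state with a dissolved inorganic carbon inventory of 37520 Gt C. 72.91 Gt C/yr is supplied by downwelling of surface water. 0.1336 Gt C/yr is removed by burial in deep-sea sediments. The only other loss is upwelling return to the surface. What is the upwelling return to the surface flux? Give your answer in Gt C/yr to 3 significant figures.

72.8 Gt C/yr

At steady state ΣF_in = ΣF_out.
ΣF_in = 72.910 Gt C/yr.
Upwelling return to the surface flux = ΣF_in − (0.1336) = 72.910 − 0.1336 = 72.78 Gt C/yr.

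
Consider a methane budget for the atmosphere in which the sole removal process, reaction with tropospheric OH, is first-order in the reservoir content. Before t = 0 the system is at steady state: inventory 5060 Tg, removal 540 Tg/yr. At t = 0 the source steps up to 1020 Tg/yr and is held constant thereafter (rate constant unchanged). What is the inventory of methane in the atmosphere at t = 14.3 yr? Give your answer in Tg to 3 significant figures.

The sink rate constant is k = F₀/M₀ = 540/5060 = 0.1067 yr⁻¹.
Solving dM/dt = F₁ − kM with M(0) = M₀ gives M(t) = F₁/k + (M₀ − F₁/k)·e^(−kt).
F₁/k = 1020/0.1067 = 9557.8 Tg; kt = 0.1067 × 14.3 = 1.526, e^(−kt) = 0.2174.
M(14.3) = 9557.8 + (5060 − 9557.8) × 0.2174 = 9557.8 − 977.7 = 8580.0 Tg.

8580 Tg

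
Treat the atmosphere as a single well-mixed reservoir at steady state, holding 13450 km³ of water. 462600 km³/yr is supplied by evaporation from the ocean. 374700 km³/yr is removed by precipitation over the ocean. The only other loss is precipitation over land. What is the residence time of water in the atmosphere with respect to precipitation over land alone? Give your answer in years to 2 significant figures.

0.15 yr

At steady state ΣF_in = ΣF_out.
ΣF_in = 462600 km³/yr.
Precipitation over land flux = ΣF_in − (374700) = 462600 − 374700 = 87900 km³/yr.
τ = M / F = 13450 / 87900 = 0.1530 yr.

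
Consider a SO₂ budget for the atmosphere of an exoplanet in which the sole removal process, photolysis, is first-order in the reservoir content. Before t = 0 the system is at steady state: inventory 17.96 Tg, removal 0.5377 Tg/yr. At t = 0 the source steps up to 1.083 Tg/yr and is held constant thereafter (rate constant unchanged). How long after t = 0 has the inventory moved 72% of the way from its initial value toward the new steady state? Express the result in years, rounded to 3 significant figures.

τ = M₀/F₀ = 17.96/0.5377 = 33.40 yr.
The remaining gap fraction is e^(−t/τ); 72% covered ⇒ e^(−t/τ) = 0.280.
t = −τ ln(0.280) = 33.40 × 1.273 = 42.52 yr.

42.5 yr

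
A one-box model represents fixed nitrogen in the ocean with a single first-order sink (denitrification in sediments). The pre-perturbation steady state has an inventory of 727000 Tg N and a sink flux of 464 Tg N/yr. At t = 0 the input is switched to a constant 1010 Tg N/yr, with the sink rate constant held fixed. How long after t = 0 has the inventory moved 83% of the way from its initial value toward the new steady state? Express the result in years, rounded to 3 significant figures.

2780 yr

τ = M₀/F₀ = 727000/464 = 1567 yr.
The remaining gap fraction is e^(−t/τ); 83% covered ⇒ e^(−t/τ) = 0.170.
t = −τ ln(0.170) = 1567 × 1.772 = 2776 yr.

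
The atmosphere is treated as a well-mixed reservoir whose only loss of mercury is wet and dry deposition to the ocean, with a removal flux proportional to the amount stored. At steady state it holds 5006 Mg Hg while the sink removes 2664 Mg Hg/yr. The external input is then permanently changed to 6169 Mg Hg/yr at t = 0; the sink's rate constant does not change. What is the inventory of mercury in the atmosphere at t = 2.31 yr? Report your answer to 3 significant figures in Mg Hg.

9670 Mg Hg

Residence time τ = M₀/F₀ = 1.879 yr. The eventual steady state is M_∞ = M₀·(F₁/F₀) = 5006 × 6169/2664 = 11592 Mg Hg.
The anomaly ΔM(t) = M(t) − M_∞ decays as ΔM₀·e^(−t/τ) with ΔM₀ = 5006 − 11592 = −6586 Mg Hg.
At t = 2.31 yr, e^(−t/τ) = e^(−1.229) = 0.2925, so ΔM = −1927 Mg Hg and M = 11592 − 1927 = 9665.8 Mg Hg.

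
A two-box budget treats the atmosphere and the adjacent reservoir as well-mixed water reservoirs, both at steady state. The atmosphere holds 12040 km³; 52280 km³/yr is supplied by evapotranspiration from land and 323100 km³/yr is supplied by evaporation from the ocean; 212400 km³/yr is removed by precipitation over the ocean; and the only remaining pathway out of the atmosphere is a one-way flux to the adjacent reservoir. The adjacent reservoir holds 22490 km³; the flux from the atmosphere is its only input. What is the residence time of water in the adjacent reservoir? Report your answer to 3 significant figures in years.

Balance the atmosphere: ΣF_in = 52280 + 323100 = 375380 km³/yr.
Flux to the adjacent reservoir = ΣF_in − (212400) = 162980 km³/yr.
At steady state the output of the adjacent reservoir equals its input, 162980 km³/yr.
τ = M / F = 22490 / 162980 = 0.1380 yr.

0.138 yr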